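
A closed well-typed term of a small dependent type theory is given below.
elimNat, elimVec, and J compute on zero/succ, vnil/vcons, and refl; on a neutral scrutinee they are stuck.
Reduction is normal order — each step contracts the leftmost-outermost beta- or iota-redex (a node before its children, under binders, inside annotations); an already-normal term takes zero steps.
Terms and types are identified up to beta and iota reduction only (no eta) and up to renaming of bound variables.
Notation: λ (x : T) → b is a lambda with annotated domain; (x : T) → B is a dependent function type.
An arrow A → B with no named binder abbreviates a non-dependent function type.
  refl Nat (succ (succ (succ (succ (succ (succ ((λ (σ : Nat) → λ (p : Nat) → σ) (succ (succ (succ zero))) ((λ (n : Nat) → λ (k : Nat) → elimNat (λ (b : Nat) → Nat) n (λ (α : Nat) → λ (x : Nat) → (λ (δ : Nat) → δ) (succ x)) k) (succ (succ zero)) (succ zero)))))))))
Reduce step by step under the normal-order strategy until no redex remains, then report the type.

normal-order reduction sequence:
  refl Nat (succ (succ (succ (succ (succ (succ ((λ (σ : Nat) → λ (p : Nat) → σ) (succ (succ (succ zero))) ((λ (n : Nat) → λ (k : Nat) → elimNat (λ (b : Nat) → Nat) n (λ (α : Nat) → λ (x : Nat) → (λ (δ : Nat) → δ) (succ x)) k) (succ (succ zero)) (succ zero)))))))))
  ~> refl Nat (succ (succ (succ (succ (succ (succ ((λ (σ : Nat) → succ (succ (succ zero))) ((λ (p : Nat) → λ (n : Nat) → elimNat (λ (k : Nat) → Nat) p (λ (b : Nat) → λ (α : Nat) → (λ (x : Nat) → x) (succ α)) n) (succ (succ zero)) (succ zero)))))))))
  ~> refl Nat (succ (succ (succ (succ (succ (succ (succ (succ (succ zero)))))))))
type:
  Eq Nat (succ (succ (succ (succ (succ (succ (succ (succ (succ zero))))))))) (succ (succ (succ (succ (succ (succ (succ (succ (succ zero)))))))))


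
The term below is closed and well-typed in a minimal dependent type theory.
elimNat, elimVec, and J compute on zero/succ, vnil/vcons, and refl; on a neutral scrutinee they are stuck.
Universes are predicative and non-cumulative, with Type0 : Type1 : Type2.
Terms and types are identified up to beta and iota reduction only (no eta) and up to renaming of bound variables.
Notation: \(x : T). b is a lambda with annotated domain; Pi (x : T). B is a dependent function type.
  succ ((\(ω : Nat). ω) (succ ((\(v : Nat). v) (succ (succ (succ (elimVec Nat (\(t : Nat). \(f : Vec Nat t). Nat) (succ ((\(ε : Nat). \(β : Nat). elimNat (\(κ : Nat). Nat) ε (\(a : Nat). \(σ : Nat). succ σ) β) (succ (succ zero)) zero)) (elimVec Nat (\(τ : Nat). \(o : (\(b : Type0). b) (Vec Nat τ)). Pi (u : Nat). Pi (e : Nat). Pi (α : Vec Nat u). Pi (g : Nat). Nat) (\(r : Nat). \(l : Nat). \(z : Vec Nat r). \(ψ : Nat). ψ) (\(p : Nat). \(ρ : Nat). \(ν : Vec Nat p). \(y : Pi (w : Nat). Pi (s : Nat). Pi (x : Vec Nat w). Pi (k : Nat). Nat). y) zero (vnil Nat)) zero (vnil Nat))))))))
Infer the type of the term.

type:
  Nat


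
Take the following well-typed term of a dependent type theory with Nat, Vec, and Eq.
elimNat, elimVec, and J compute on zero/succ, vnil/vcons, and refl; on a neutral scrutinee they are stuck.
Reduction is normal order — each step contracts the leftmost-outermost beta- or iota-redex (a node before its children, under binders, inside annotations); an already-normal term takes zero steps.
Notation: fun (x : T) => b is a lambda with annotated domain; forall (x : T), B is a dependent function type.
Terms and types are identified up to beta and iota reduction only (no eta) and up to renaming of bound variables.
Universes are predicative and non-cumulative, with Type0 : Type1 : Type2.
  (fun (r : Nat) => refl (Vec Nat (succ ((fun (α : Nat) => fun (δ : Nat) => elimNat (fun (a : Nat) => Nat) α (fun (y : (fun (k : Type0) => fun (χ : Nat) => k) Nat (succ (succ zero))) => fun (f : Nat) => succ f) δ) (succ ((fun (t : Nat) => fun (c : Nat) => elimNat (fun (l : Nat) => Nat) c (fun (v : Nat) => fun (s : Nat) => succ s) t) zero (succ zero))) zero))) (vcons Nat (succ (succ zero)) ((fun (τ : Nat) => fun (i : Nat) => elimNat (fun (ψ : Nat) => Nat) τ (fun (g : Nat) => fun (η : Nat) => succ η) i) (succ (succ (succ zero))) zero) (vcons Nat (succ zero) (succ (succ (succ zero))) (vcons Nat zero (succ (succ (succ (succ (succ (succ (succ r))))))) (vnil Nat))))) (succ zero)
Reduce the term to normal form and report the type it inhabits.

resulting normal form:
  refl (Vec Nat (succ (succ (succ zero)))) (vcons Nat (succ (succ zero)) (succ (succ (succ zero))) (vcons Nat (succ zero) (succ (succ (succ zero))) (vcons Nat zero (succ (succ (succ (succ (succ (succ (succ (succ zero)))))))) (vnil Nat))))
type:
  Eq (Vec Nat (succ (succ (succ zero)))) (vcons Nat (succ (succ zero)) (succ (succ (succ zero))) (vcons Nat (succ zero) (succ (succ (succ zero))) (vcons Nat zero (succ (succ (succ (succ (succ (succ (succ (succ zero)))))))) (vnil Nat)))) (vcons Nat (succ (succ zero)) (succ (succ (succ zero))) (vcons Nat (succ zero) (succ (succ (succ zero))) (vcons Nat zero (succ (succ (succ (succ (succ (succ (succ (succ zero)))))))) (vnil Nat))))


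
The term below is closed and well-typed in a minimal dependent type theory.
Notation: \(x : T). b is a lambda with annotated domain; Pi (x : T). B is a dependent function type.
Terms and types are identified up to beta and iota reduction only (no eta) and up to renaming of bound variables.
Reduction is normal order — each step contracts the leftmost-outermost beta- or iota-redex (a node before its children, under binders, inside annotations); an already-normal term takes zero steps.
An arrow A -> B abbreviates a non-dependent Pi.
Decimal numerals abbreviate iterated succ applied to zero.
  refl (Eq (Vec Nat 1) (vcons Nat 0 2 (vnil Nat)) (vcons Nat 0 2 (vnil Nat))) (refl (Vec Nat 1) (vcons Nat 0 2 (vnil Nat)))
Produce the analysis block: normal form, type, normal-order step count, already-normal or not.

resulting normal form:
  refl (Eq (Vec Nat 1) (vcons Nat 0 2 (vnil Nat)) (vcons Nat 0 2 (vnil Nat))) (refl (Vec Nat 1) (vcons Nat 0 2 (vnil Nat)))
inferred type:
  Eq (Eq (Vec Nat 1) (vcons Nat 0 2 (vnil Nat)) (vcons Nat 0 2 (vnil Nat))) (refl (Vec Nat 1) (vcons Nat 0 2 (vnil Nat))) (refl (Vec Nat 1) (vcons Nat 0 2 (vnil Nat)))
reduction steps (normal order): 0
term was already normal: yes


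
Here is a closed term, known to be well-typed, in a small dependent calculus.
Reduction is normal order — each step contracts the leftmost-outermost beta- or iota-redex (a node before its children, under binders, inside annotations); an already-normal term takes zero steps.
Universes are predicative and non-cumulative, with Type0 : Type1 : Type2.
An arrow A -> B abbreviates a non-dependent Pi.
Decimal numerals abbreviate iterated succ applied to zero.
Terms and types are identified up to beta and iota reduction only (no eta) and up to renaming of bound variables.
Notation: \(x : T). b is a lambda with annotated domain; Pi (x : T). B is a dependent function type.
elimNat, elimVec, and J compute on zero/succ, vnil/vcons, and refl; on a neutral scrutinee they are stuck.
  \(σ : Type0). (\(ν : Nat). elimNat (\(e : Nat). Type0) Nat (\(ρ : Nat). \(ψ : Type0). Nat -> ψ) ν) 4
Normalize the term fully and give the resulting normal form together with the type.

reduced normal form:
  \(σ : Type0). Nat -> Nat -> Nat -> Nat -> Nat
the term's type:
  Type0 -> Type0
observation: reduction starts at a beta-redex, and 14 normal-order steps reach the normal form.


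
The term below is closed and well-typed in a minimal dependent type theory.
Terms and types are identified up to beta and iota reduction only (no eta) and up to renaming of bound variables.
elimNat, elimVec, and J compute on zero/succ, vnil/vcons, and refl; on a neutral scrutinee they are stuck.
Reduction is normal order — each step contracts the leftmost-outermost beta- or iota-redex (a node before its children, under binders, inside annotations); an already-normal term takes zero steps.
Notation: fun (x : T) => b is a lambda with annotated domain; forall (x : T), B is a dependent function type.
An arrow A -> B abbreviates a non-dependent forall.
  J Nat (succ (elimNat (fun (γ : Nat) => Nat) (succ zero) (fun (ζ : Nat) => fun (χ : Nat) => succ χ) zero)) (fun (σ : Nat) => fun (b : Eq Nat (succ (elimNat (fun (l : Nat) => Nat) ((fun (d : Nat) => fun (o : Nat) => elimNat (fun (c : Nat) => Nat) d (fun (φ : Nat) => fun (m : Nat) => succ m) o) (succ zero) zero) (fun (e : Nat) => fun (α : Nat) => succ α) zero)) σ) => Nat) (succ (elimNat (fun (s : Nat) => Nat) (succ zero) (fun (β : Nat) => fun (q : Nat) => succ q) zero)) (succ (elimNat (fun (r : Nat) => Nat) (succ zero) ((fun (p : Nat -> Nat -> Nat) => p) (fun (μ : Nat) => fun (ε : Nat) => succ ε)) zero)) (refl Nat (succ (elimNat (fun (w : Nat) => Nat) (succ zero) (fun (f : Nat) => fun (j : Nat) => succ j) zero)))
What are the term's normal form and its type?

normal form:
  succ (succ zero)
type:
  Nat
observation: the first redex contracted is a J iota-redex; the normal form is reached in 2 normal-order steps.


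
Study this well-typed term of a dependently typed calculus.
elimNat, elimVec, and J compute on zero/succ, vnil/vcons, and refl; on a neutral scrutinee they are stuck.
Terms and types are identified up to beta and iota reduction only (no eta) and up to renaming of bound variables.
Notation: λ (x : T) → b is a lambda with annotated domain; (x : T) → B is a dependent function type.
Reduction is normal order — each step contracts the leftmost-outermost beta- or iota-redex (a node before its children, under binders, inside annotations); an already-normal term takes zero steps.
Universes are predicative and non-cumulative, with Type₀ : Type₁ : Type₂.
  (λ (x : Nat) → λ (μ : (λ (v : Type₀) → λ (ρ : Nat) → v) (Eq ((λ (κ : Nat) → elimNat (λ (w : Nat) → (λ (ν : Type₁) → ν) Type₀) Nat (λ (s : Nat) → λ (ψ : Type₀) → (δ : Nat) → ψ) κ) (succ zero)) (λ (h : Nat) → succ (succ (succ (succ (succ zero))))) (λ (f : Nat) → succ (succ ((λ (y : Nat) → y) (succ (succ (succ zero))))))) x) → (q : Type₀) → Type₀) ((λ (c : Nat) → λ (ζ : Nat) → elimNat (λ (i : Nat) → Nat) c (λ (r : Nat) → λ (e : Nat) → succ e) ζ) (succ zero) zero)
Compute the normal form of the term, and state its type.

normal form:
  λ (x : Eq ((μ : Nat) → Nat) (λ (v : Nat) → succ (succ (succ (succ (succ zero))))) (λ (ρ : Nat) → succ (succ (succ (succ (succ zero)))))) → (κ : Type₀) → Type₀
the term's type:
  (x : Eq ((μ : Nat) → Nat) (λ (v : Nat) → succ (succ (succ (succ (succ zero))))) (λ (ρ : Nat) → succ (succ (succ (succ (succ zero)))))) → Type₁


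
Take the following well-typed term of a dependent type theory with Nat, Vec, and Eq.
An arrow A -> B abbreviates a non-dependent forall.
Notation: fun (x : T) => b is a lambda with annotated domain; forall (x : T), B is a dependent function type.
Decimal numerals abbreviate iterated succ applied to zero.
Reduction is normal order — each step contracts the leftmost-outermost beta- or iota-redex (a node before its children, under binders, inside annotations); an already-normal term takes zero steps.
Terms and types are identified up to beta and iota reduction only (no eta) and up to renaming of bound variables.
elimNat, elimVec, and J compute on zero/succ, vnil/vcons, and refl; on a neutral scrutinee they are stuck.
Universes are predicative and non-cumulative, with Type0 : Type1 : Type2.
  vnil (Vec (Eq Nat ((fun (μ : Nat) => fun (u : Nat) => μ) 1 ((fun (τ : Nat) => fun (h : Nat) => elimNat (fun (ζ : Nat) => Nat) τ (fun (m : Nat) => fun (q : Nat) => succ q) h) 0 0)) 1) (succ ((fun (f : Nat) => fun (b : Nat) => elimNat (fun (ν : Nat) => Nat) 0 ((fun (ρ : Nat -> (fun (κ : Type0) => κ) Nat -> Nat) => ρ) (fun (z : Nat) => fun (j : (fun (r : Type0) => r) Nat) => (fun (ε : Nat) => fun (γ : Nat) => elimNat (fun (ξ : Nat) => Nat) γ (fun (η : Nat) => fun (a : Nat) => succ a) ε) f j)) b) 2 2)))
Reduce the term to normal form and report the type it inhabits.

normal form:
  vnil (Vec (Eq Nat 1 1) 5)
type:
  Vec (Vec (Eq Nat 1 1) 5) 0


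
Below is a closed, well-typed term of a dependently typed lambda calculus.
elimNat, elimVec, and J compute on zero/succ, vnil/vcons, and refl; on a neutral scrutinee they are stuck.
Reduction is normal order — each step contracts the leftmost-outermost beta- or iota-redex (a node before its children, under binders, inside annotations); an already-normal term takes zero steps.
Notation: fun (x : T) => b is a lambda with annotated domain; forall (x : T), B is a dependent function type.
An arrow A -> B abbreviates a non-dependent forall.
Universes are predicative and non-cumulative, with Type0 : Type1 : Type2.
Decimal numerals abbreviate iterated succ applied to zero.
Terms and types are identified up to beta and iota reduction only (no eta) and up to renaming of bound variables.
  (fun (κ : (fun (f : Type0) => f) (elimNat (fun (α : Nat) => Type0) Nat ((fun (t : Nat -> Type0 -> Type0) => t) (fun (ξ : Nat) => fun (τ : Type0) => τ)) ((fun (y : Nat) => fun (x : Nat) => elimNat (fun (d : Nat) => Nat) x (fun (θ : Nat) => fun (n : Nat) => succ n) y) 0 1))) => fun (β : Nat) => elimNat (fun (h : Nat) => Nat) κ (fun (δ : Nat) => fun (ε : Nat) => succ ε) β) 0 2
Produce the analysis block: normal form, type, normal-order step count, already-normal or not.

resulting normal form:
  2
type:
  Nat
reduction steps (normal order): 9
started in normal form: no
first redex: a beta-redex


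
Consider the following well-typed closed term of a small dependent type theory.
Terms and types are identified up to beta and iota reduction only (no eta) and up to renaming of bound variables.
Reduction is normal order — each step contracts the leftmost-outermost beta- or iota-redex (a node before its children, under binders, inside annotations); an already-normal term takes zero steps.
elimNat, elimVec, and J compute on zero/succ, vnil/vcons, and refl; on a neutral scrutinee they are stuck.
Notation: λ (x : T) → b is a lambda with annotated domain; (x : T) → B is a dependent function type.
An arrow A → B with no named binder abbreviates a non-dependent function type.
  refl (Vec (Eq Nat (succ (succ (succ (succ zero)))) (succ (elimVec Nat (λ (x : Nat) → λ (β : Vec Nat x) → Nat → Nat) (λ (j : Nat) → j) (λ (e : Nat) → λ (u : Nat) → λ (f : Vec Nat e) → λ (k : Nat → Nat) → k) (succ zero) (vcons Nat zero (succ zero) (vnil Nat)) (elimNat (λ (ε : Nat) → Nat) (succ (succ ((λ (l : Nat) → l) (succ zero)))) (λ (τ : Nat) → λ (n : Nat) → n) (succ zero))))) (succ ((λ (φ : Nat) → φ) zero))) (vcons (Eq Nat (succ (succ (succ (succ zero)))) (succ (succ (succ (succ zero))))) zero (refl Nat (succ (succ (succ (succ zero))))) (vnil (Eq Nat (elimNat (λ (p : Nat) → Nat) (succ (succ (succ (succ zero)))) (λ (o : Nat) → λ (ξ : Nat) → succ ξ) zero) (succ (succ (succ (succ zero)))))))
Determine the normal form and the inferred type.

normal form:
  refl (Vec (Eq Nat (succ (succ (succ (succ zero)))) (succ (succ (succ (succ zero))))) (succ zero)) (vcons (Eq Nat (succ (succ (succ (succ zero)))) (succ (succ (succ (succ zero))))) zero (refl Nat (succ (succ (succ (succ zero))))) (vnil (Eq Nat (succ (succ (succ (succ zero)))) (succ (succ (succ (succ zero)))))))
type:
  Eq (Vec (Eq Nat (succ (succ (succ (succ zero)))) (succ (succ (succ (succ zero))))) (succ zero)) (vcons (Eq Nat (succ (succ (succ (succ zero)))) (succ (succ (succ (succ zero))))) zero (refl Nat (succ (succ (succ (succ zero))))) (vnil (Eq Nat (succ (succ (succ (succ zero)))) (succ (succ (succ (succ zero))))))) (vcons (Eq Nat (succ (succ (succ (succ zero)))) (succ (succ (succ (succ zero))))) zero (refl Nat (succ (succ (succ (succ zero))))) (vnil (Eq Nat (succ (succ (succ (succ zero)))) (succ (succ (succ (succ zero)))))))
observation: reduction starts at an elimVec iota-redex, and 14 normal-order steps reach the normal form.


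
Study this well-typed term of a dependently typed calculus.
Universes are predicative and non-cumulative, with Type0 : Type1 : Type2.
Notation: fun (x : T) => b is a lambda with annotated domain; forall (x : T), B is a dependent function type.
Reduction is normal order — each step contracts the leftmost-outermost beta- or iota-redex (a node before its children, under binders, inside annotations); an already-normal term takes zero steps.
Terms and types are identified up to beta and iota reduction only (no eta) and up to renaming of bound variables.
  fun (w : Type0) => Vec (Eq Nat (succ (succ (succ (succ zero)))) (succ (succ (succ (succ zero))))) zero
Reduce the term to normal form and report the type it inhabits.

resulting normal form:
  fun (w : Type0) => Vec (Eq Nat (succ (succ (succ (succ zero)))) (succ (succ (succ (succ zero))))) zero
the term's type:
  forall (w : Type0), Type0
observation: no redex remains anywhere in the term; it is its own normal form.


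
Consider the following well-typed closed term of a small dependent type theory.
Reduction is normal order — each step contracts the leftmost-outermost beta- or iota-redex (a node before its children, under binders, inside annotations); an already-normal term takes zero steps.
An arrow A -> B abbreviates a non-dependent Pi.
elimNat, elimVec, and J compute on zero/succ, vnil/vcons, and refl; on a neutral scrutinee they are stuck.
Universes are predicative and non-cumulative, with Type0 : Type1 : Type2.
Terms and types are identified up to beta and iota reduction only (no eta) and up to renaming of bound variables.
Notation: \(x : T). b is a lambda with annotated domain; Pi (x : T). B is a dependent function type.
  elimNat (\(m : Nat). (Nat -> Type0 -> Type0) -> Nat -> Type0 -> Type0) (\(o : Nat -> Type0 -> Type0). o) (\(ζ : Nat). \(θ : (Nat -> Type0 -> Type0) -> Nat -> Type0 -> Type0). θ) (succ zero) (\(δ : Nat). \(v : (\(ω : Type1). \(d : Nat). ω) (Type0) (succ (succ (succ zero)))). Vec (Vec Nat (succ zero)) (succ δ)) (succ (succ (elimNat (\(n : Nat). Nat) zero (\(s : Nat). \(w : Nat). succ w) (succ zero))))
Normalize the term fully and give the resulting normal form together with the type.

normal form:
  \(m : Type0). Vec (Vec Nat (succ zero)) (succ (succ (succ (succ zero))))
the term's type:
  Type0 -> Type0
observation: the term reaches its normal form after 12 normal-order steps.


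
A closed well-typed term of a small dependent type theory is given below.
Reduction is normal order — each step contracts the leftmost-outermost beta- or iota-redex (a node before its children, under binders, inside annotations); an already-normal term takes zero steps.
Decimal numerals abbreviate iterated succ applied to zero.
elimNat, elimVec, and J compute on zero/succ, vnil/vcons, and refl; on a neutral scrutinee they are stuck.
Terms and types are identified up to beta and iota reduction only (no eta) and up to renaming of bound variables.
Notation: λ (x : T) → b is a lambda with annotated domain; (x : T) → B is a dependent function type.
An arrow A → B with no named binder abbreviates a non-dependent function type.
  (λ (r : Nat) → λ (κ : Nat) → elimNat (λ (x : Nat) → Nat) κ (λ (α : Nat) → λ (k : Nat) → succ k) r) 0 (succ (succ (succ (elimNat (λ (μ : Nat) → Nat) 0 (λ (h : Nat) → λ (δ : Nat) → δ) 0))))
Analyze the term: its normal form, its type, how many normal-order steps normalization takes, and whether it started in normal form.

normal form:
  3
inferred type:
  Nat
reduction steps (normal order): 4
started in normal form: no
first redex: a beta-redex


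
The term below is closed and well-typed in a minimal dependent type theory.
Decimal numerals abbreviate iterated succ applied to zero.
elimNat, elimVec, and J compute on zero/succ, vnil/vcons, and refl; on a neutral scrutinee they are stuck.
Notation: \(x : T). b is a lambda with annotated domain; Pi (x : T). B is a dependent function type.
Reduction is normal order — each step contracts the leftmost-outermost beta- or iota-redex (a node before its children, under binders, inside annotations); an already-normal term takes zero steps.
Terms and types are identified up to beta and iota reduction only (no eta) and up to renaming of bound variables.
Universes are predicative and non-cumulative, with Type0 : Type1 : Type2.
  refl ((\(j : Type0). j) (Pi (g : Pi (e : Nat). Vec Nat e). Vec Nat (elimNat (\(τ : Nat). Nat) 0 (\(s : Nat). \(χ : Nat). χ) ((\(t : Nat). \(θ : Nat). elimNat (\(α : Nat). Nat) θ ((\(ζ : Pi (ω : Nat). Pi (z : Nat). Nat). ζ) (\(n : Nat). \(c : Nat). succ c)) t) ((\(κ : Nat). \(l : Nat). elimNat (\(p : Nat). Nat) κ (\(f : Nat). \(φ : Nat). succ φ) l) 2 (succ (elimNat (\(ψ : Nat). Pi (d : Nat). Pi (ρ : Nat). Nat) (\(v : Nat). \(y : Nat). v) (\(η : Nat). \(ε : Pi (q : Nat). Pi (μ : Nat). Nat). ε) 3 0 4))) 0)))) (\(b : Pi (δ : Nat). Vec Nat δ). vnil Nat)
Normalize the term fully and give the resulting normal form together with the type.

resulting normal form:
  refl (Pi (j : Pi (g : Nat). Vec Nat g). Vec Nat 0) (\(e : Pi (τ : Nat). Vec Nat τ). vnil Nat)
inferred type:
  Eq (Pi (j : Pi (g : Nat). Vec Nat g). Vec Nat 0) (\(e : Pi (τ : Nat). Vec Nat τ). vnil Nat) (\(s : Pi (χ : Nat). Vec Nat χ). vnil Nat)


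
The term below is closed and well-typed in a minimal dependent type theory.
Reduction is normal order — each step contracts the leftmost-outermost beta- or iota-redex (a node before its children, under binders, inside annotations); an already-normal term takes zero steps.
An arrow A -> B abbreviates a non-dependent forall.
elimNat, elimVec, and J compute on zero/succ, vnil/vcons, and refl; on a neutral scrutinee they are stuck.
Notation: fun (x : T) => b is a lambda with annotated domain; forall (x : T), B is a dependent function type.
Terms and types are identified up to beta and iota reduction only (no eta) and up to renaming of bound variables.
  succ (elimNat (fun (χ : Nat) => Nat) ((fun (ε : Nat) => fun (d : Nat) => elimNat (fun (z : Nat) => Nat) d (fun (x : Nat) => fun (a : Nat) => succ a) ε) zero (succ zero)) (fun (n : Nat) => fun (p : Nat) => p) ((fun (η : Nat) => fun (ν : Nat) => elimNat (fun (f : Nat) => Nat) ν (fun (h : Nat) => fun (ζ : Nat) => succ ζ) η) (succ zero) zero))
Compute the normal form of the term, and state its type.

normal form:
  succ (succ zero)
inferred type:
  Nat
observation: the term reaches its normal form after 13 normal-order steps.


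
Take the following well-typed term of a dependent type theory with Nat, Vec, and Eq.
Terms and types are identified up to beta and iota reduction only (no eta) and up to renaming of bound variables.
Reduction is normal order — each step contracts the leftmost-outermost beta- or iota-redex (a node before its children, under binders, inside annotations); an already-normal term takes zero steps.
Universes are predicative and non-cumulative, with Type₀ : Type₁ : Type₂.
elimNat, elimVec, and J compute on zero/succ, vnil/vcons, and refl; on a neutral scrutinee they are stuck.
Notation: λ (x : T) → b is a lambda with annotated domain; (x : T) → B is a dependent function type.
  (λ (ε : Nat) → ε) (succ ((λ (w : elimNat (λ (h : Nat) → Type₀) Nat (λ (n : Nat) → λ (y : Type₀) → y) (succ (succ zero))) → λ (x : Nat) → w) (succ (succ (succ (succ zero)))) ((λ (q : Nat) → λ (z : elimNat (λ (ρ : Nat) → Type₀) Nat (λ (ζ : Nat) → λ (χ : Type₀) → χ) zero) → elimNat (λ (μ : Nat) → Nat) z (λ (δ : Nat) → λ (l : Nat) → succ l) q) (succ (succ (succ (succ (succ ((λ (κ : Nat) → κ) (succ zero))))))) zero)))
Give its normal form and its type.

resulting normal form:
  succ (succ (succ (succ (succ zero))))
inferred type:
  Nat


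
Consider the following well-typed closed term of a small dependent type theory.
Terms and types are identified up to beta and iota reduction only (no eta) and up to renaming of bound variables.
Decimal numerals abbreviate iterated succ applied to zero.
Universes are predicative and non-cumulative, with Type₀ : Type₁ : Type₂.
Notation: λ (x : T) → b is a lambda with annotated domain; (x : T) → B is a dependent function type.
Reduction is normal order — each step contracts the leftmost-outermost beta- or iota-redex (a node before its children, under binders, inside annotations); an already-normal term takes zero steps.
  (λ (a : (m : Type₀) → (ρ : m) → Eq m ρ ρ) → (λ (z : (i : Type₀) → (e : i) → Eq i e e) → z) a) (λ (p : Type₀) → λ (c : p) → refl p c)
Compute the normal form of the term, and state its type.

normal form:
  λ (a : Type₀) → λ (m : a) → refl a m
type:
  (a : Type₀) → (m : a) → Eq a m m


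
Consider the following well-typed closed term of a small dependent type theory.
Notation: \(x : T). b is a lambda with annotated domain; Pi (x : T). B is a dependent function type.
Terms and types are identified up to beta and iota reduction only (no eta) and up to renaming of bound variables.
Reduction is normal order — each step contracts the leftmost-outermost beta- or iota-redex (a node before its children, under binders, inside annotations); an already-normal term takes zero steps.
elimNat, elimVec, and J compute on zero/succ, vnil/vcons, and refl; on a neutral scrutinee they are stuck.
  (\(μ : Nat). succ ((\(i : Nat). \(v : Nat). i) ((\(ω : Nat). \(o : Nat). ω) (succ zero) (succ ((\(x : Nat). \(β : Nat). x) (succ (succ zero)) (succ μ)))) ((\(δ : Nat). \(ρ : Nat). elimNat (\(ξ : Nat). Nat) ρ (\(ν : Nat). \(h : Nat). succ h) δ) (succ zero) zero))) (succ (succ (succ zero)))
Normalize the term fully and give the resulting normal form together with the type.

resulting normal form:
  succ (succ zero)
inferred type:
  Nat


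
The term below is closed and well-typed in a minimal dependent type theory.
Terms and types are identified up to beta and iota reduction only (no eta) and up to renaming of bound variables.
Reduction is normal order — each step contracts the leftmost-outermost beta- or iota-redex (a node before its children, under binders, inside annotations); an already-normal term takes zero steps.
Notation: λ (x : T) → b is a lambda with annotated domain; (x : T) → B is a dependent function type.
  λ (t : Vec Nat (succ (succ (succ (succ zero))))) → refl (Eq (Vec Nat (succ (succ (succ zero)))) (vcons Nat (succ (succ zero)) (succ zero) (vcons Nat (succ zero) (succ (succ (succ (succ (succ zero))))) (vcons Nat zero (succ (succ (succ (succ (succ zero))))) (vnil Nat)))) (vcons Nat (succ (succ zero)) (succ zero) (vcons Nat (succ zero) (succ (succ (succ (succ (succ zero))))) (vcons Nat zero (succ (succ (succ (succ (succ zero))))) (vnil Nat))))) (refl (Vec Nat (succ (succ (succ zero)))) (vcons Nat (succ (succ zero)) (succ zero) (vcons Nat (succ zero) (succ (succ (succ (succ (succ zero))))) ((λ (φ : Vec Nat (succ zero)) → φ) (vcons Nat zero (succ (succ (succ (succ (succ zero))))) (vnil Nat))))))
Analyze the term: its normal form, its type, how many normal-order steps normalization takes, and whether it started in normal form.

resulting normal form:
  λ (t : Vec Nat (succ (succ (succ (succ zero))))) → refl (Eq (Vec Nat (succ (succ (succ zero)))) (vcons Nat (succ (succ zero)) (succ zero) (vcons Nat (succ zero) (succ (succ (succ (succ (succ zero))))) (vcons Nat zero (succ (succ (succ (succ (succ zero))))) (vnil Nat)))) (vcons Nat (succ (succ zero)) (succ zero) (vcons Nat (succ zero) (succ (succ (succ (succ (succ zero))))) (vcons Nat zero (succ (succ (succ (succ (succ zero))))) (vnil Nat))))) (refl (Vec Nat (succ (succ (succ zero)))) (vcons Nat (succ (succ zero)) (succ zero) (vcons Nat (succ zero) (succ (succ (succ (succ (succ zero))))) (vcons Nat zero (succ (succ (succ (succ (succ zero))))) (vnil Nat)))))
inferred type:
  (t : Vec Nat (succ (succ (succ (succ zero))))) → Eq (Eq (Vec Nat (succ (succ (succ zero)))) (vcons Nat (succ (succ zero)) (succ zero) (vcons Nat (succ zero) (succ (succ (succ (succ (succ zero))))) (vcons Nat zero (succ (succ (succ (succ (succ zero))))) (vnil Nat)))) (vcons Nat (succ (succ zero)) (succ zero) (vcons Nat (succ zero) (succ (succ (succ (succ (succ zero))))) (vcons Nat zero (succ (succ (succ (succ (succ zero))))) (vnil Nat))))) (refl (Vec Nat (succ (succ (succ zero)))) (vcons Nat (succ (succ zero)) (succ zero) (vcons Nat (succ zero) (succ (succ (succ (succ (succ zero))))) (vcons Nat zero (succ (succ (succ (succ (succ zero))))) (vnil Nat))))) (refl (Vec Nat (succ (succ (succ zero)))) (vcons Nat (succ (succ zero)) (succ zero) (vcons Nat (succ zero) (succ (succ (succ (succ (succ zero))))) (vcons Nat zero (succ (succ (succ (succ (succ zero))))) (vnil Nat)))))
steps to reach normal form (normal order): 1
term was already normal: no
first redex: a beta-redex


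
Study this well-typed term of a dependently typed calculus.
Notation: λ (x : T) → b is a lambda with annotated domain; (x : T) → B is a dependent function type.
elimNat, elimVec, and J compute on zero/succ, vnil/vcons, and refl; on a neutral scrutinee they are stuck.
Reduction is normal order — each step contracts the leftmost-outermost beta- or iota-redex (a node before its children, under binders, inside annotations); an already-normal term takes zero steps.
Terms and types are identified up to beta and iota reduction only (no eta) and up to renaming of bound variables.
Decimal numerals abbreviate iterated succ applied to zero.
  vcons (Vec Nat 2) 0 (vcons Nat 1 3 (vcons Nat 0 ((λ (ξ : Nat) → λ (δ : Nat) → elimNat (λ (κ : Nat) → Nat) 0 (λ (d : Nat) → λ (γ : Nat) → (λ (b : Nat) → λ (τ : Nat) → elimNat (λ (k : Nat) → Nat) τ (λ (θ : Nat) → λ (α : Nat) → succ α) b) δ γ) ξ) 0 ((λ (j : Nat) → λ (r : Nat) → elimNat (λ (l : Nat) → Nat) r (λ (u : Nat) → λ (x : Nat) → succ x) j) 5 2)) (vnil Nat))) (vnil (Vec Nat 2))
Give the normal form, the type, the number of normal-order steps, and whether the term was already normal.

resulting normal form:
  vcons (Vec Nat 2) 0 (vcons Nat 1 3 (vcons Nat 0 0 (vnil Nat))) (vnil (Vec Nat 2))
type:
  Vec (Vec Nat 2) 1
normal-order step count: 3
term was already normal: no
first redex: a beta-redex


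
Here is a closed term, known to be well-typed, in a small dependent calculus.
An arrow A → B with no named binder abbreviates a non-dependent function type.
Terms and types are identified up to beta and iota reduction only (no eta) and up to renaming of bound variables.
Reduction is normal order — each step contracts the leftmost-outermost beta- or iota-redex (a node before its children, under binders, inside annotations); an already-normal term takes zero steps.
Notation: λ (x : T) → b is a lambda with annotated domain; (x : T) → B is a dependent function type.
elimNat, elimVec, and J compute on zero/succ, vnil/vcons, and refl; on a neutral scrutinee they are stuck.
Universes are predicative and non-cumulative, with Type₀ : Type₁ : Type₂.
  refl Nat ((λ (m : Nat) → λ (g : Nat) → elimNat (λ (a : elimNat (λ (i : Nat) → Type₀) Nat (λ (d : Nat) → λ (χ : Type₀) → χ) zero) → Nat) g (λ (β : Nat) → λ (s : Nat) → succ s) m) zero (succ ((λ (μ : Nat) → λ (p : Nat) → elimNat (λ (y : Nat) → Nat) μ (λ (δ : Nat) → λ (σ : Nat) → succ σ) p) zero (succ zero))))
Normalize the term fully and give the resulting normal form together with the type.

normal form:
  refl Nat (succ (succ zero))
type:
  Eq Nat (succ (succ zero)) (succ (succ zero))


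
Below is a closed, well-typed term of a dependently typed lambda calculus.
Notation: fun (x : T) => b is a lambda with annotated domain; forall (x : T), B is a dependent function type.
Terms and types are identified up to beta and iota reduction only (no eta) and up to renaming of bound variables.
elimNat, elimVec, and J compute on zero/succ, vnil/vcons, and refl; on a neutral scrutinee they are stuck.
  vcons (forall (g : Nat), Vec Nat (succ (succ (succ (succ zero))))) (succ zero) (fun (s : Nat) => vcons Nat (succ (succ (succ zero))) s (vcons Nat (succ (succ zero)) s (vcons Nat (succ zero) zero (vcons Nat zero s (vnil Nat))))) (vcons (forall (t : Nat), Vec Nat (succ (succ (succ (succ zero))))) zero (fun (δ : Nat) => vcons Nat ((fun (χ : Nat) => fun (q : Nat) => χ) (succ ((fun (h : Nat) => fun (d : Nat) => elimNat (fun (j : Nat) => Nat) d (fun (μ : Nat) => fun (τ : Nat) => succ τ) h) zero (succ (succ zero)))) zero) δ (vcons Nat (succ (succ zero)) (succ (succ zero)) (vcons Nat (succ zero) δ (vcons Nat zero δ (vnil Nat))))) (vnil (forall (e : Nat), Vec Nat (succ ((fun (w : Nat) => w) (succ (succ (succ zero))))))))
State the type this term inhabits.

inferred type:
  Vec (forall (g : Nat), Vec Nat (succ (succ (succ (succ zero))))) (succ (succ zero))


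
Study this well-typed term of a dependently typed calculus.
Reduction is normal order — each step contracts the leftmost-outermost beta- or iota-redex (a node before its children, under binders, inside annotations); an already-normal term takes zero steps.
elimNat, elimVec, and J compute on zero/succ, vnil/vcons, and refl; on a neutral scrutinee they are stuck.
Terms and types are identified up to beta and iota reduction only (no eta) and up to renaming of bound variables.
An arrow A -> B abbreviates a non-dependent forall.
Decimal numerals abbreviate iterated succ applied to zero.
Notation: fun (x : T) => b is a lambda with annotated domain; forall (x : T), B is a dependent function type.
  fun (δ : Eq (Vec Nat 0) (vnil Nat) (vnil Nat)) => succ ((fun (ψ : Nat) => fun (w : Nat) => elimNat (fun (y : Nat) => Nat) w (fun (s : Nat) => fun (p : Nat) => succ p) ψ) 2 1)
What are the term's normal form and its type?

resulting normal form:
  fun (δ : Eq (Vec Nat 0) (vnil Nat) (vnil Nat)) => 4
inferred type:
  Eq (Vec Nat 0) (vnil Nat) (vnil Nat) -> Nat


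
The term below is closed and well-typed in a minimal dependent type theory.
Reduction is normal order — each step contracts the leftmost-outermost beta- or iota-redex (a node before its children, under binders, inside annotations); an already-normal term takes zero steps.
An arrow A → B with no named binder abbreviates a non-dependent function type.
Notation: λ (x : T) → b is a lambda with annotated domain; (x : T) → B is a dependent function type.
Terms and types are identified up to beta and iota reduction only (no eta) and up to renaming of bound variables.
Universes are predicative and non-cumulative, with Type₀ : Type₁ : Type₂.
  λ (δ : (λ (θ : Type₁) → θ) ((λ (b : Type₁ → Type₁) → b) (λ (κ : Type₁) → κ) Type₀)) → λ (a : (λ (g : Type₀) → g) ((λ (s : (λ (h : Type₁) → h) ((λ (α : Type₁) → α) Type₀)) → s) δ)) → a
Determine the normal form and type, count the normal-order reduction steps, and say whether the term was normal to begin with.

reduced normal form:
  λ (δ : Type₀) → λ (θ : δ) → θ
type:
  (δ : Type₀) → δ → δ
reduction steps (normal order): 5
term was already normal: no
first redex: a beta-redex


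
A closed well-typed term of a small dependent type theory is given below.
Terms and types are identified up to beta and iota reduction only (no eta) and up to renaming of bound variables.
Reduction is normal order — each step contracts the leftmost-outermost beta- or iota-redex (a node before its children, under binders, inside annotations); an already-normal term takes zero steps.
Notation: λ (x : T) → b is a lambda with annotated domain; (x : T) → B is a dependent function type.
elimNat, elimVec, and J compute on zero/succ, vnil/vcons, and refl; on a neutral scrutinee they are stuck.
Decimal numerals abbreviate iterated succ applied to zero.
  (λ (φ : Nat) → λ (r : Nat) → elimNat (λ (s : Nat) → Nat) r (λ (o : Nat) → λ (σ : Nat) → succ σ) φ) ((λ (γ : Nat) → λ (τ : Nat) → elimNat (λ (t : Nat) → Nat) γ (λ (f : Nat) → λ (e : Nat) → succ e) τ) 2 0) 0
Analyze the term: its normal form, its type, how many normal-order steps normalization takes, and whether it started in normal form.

resulting normal form:
  2
inferred type:
  Nat
reduction steps (normal order): 12
already normal: no
first contracted redex: a beta-redex


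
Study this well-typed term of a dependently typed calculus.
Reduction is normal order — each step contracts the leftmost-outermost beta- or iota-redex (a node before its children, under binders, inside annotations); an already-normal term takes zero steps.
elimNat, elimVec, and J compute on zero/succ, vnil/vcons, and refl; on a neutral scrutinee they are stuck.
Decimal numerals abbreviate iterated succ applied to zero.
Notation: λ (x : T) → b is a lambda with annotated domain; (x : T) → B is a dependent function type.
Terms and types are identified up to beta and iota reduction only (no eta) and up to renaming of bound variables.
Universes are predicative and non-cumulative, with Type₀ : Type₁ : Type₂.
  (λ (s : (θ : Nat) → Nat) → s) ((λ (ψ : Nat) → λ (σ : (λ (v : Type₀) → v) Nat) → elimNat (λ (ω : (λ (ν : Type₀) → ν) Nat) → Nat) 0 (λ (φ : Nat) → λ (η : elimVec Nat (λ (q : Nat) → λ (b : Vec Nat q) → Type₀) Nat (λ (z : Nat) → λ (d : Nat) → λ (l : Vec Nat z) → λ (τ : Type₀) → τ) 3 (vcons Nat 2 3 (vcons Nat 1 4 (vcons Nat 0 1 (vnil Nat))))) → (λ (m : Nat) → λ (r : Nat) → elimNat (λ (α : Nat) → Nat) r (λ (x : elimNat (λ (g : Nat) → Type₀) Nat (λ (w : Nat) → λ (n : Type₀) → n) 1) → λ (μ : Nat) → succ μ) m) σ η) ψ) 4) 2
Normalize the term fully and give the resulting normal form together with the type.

reduced normal form:
  8
inferred type:
  Nat


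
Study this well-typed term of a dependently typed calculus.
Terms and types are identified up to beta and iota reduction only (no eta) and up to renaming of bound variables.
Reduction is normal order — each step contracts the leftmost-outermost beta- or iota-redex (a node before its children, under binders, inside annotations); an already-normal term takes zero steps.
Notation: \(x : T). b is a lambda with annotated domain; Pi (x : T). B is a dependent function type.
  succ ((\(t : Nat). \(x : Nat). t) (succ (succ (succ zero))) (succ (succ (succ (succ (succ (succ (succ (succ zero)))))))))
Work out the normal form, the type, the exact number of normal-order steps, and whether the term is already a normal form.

normal form:
  succ (succ (succ (succ zero)))
inferred type:
  Nat
reduction steps (normal order): 2
already normal: no
first redex: a beta-redex


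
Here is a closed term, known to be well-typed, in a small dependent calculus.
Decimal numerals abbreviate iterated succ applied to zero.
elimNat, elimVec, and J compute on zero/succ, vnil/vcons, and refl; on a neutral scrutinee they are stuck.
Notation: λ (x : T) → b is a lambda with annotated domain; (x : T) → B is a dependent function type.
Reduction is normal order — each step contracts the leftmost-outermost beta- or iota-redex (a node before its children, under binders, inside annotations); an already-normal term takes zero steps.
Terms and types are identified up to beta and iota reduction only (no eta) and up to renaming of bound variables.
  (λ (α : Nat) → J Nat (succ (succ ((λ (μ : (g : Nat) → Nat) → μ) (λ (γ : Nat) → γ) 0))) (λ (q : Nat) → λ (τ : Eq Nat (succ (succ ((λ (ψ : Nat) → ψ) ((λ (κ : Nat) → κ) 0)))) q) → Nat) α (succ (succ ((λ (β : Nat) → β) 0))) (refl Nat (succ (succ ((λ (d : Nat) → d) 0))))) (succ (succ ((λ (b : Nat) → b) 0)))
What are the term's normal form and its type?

normal form:
  2
type:
  Nat
observation: normalization takes exactly 3 steps under the normal-order strategy.


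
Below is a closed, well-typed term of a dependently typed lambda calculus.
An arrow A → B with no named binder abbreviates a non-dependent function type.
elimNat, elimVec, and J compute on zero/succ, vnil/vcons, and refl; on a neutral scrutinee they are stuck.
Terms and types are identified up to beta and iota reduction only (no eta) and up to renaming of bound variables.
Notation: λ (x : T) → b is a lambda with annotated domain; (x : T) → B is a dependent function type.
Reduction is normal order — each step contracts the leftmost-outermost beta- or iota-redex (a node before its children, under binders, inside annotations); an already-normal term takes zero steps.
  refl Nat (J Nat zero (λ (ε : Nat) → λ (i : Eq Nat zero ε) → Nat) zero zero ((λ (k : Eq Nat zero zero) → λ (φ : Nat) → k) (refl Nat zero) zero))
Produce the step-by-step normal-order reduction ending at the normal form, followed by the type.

normal-order reduction:
  refl Nat (J Nat zero (λ (ε : Nat) → λ (i : Eq Nat zero ε) → Nat) zero zero ((λ (k : Eq Nat zero zero) → λ (φ : Nat) → k) (refl Nat zero) zero))
  ~> refl Nat (J Nat zero (λ (ε : Nat) → λ (i : Eq Nat zero ε) → Nat) zero zero ((λ (k : Nat) → refl Nat zero) zero))
  ~> refl Nat (J Nat zero (λ (ε : Nat) → λ (i : Eq Nat zero ε) → Nat) zero zero (refl Nat zero))
  ~> refl Nat zero
type:
  Eq Nat zero zero
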